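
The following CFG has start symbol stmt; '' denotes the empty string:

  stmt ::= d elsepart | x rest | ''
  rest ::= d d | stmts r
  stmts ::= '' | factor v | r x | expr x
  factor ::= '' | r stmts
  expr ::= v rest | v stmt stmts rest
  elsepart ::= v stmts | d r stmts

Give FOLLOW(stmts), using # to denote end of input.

In rest ::= stmts r: add FIRST(r) = { r }.
In factor ::= r stmts: stmts is at the end, add FOLLOW(factor) = { v }.
In expr ::= v stmt stmts rest: add FIRST(rest) = { d, r, v }.
In elsepart ::= v stmts: stmts is at the end, add FOLLOW(elsepart) = { #, d, r, v }.
In elsepart ::= d r stmts: stmts is at the end, add FOLLOW(elsepart) = { #, d, r, v }.
Union: FOLLOW(stmts) = { #, d, r, v }.

{ #, d, r, v }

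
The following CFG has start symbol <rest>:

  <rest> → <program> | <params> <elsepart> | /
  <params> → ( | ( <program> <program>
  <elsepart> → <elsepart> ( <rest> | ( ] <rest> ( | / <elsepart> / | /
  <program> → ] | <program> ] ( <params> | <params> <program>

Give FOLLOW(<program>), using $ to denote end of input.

{ $, (, /, ] }

In <rest> → <program>: <program> is at the end, add FOLLOW(<rest>) = { $, (, / }.
In <params> → ( <program> <program>: add FIRST(<program>) = { (, ] }.
In <params> → ( <program> <program>: <program> is at the end, add FOLLOW(<params>) = { $, (, /, ] }.
In <program> → <program> ] ( <params>: add FIRST(] ( <params>) = { ] }.
In <program> → <params> <program>: <program> is at the end, add FOLLOW(<program>) = { $, (, /, ] }.
Union: FOLLOW(<program>) = { $, (, /, ] }.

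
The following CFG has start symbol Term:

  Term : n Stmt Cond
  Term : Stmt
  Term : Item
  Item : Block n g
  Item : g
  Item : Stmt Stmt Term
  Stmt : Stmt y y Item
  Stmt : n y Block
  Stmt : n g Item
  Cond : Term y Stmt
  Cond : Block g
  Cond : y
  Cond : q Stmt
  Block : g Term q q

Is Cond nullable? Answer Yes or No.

No

No nonterminal in this grammar is nullable.
No production of Cond has an RHS whose symbols are all nullable, so Cond is not nullable.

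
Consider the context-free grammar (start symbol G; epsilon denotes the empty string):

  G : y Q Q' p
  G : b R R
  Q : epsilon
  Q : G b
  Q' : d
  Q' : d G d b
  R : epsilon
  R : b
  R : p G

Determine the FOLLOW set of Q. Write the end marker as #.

{ d }

In G : y Q Q' p: add FIRST(Q' p) = { d }.
Union: FOLLOW(Q) = { d }.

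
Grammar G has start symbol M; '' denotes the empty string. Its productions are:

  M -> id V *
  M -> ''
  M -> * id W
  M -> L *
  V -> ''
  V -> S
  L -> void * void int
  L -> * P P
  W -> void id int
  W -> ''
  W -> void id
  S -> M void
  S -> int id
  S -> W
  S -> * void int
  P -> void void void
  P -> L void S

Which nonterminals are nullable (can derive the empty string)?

{ M, S, V, W }

Directly nullable (have an ''-production): M, V, W.
S -> W with every symbol nullable, so S is nullable.
No other nonterminal has a production whose RHS symbols are all nullable.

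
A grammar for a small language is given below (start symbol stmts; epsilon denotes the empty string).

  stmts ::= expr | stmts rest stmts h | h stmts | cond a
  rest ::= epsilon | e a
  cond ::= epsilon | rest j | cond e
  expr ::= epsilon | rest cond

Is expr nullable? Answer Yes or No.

expr has an epsilon-production, so expr ⇒ epsilon.

Yes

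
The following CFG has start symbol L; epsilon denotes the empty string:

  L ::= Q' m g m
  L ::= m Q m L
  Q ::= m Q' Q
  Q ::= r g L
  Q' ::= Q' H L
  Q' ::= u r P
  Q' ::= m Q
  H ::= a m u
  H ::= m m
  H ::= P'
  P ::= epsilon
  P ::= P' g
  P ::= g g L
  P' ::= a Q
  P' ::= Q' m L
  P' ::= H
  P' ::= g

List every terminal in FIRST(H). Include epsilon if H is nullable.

H ::= a m u contributes {a}.
H ::= m m contributes {m}.
From H ::= P': add FIRST(P') = { a, g, m, u }.
Union: FIRST(H) = { a, g, m, u }.

{ a, g, m, u }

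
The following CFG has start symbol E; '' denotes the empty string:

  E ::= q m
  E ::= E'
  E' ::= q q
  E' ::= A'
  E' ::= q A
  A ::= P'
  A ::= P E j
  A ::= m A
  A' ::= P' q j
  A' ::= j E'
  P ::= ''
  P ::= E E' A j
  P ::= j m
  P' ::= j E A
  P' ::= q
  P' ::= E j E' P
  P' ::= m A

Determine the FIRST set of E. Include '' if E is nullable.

E ::= q m contributes {q}.
From E ::= E': add FIRST(E') = { j, m, q }.
Union: FIRST(E) = { j, m, q }.

{ j, m, q }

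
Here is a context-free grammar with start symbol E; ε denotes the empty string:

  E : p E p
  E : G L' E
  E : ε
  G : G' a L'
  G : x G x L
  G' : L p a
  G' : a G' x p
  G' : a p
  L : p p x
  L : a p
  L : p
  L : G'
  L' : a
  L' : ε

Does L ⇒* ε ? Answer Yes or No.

Nullable nonterminals: E, L'.
No production of L has an RHS whose symbols are all nullable, so L is not nullable.

No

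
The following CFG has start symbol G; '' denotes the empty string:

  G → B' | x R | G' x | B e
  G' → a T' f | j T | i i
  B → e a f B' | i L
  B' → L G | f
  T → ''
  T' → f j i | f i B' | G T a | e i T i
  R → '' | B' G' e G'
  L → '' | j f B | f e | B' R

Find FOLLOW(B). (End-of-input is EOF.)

{ a, e, f, i, j, x }

In G → B e: add FIRST(e) = { e }.
In L → j f B: B is at the end, add FOLLOW(L) = { a, e, f, i, j, x }.
Union: FOLLOW(B) = { a, e, f, i, j, x }.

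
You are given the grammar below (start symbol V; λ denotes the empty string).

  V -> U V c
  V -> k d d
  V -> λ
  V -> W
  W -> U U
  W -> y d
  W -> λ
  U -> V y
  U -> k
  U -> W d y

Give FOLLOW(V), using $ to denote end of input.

{ $, c, y }

V is the start symbol, so $ ∈ FOLLOW(V).
In V -> U V c: add FIRST(c) = { c }.
In U -> V y: add FIRST(y) = { y }.
Union: FOLLOW(V) = { $, c, y }.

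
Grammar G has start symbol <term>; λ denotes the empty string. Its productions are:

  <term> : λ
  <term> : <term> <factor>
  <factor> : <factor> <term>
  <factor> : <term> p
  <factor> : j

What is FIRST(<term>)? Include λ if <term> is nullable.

<term> : λ contributes λ.
From <term> : <term> <factor>: <term> nullable, take FIRST(<term>) ∪ FIRST(<factor>) = { j, p }.
Union: FIRST(<term>) = { j, p, λ }.

{ j, p, λ }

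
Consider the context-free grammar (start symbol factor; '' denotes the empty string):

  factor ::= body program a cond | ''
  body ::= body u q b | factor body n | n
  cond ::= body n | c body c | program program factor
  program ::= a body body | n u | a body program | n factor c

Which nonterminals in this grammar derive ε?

{ factor }

Directly nullable (have an ''-production): factor.
No other nonterminal has a production whose RHS symbols are all nullable.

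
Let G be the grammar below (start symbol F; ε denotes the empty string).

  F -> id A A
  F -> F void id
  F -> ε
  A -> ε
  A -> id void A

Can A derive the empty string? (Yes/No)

A has an ε-production, so A ⇒ ε.

Yes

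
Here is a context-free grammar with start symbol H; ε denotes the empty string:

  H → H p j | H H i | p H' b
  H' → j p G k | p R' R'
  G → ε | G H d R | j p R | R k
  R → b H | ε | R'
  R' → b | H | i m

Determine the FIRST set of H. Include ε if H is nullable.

From H → H p j: add FIRST(H) = { p }.
From H → H H i: add FIRST(H) = { p }.
H → p H' b contributes {p}.
Union: FIRST(H) = { p }.

{ p }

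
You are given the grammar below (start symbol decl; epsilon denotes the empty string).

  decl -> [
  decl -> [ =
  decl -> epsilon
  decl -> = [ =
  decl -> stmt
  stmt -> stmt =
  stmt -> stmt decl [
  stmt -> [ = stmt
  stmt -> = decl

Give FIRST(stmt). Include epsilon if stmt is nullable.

From stmt -> stmt =: add FIRST(stmt) = { =, [ }.
From stmt -> stmt decl [: add FIRST(stmt) = { =, [ }.
stmt -> [ = stmt contributes {[}.
stmt -> = decl contributes {=}.
Union: FIRST(stmt) = { =, [ }.

{ =, [ }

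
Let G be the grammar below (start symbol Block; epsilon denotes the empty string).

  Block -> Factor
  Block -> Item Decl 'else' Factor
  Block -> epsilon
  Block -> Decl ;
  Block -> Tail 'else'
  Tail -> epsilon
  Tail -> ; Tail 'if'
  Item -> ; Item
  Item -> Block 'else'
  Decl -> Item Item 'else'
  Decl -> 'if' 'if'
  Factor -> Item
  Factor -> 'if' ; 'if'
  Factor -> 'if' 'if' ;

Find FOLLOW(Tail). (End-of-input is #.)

{ 'else', 'if' }

In Block -> Tail 'else': add FIRST('else') = { 'else' }.
In Tail -> ; Tail 'if': add FIRST('if') = { 'if' }.
Union: FOLLOW(Tail) = { 'else', 'if' }.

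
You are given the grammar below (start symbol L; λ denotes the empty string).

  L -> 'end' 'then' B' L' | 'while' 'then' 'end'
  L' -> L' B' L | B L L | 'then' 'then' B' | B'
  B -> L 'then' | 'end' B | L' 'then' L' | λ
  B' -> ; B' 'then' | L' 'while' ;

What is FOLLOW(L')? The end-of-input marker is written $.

In L -> 'end' 'then' B' L': L' is at the end, add FOLLOW(L) = { $, 'end', 'then', 'while', ; }.
In L' -> L' B' L: add FIRST(B' L) = { 'end', 'then', 'while', ; }.
In B -> L' 'then' L': add FIRST('then' L') = { 'then' }.
In B -> L' 'then' L': L' is at the end, add FOLLOW(B) = { 'end', 'while' }.
In B' -> L' 'while' ;: add FIRST('while' ;) = { 'while' }.
Union: FOLLOW(L') = { $, 'end', 'then', 'while', ; }.

{ $, 'end', 'then', 'while', ; }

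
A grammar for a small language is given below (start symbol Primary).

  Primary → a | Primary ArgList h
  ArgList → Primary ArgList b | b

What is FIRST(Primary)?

{ a }

Primary → a contributes {a}.
From Primary → Primary ArgList h: add FIRST(Primary) = { a }.
Union: FIRST(Primary) = { a }.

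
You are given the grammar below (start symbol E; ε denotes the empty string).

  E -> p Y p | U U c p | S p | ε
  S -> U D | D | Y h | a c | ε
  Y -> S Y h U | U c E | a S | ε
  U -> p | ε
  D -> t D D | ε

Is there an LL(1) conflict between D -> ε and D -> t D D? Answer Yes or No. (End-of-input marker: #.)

Yes

FIRST(ε) = { ε } and FIRST(t D D) = { t }.
The first alternative is nullable and FOLLOW(D) = { a, c, h, p, t } shares t with FIRST of the second — conflict.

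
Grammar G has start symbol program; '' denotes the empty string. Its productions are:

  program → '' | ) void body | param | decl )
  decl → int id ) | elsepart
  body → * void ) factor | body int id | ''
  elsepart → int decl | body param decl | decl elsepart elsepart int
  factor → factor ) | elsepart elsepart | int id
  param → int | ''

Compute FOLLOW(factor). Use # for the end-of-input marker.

In body → * void ) factor: factor is at the end, add FOLLOW(body) = { #, *, int }.
In factor → factor ): add FIRST()) = { ) }.
Union: FOLLOW(factor) = { #, ), *, int }.

{ #, ), *, int }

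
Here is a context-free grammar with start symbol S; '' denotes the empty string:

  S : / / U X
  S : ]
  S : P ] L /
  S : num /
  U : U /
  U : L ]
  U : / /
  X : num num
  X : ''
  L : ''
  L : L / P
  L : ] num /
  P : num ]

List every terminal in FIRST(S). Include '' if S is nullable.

S : / / U X contributes {/}.
S : ] contributes {]}.
From S : P ] L /: add FIRST(P) = { num }.
S : num / contributes {num}.
Union: FIRST(S) = { /, ], num }.

{ /, ], num }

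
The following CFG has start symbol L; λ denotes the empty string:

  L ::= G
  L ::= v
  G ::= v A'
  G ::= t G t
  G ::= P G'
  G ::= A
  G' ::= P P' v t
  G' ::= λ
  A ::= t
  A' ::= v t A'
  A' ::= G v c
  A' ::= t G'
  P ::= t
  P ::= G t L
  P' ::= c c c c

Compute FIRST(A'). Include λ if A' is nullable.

A' ::= v t A' contributes {v}.
From A' ::= G v c: add FIRST(G) = { t, v }.
A' ::= t G' contributes {t}.
Union: FIRST(A') = { t, v }.

{ t, v }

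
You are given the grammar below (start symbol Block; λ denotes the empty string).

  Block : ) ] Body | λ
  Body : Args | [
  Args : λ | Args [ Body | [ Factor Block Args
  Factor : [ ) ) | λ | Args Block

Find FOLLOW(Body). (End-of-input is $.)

In Block : ) ] Body: Body is at the end, add FOLLOW(Block) = { $, ), [ }.
In Args : Args [ Body: Body is at the end, add FOLLOW(Args) = { $, ), [ }.
Union: FOLLOW(Body) = { $, ), [ }.

{ $, ), [ }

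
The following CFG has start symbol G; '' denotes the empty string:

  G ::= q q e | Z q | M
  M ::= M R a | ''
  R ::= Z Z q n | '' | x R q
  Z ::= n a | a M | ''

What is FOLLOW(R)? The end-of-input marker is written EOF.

{ a, q }

In M ::= M R a: add FIRST(a) = { a }.
In R ::= x R q: add FIRST(q) = { q }.
Union: FOLLOW(R) = { a, q }.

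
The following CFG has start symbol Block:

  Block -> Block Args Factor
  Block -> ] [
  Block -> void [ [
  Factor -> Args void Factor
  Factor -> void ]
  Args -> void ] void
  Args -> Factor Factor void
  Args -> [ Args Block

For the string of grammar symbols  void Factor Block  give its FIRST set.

{ void }

void is a terminal; add {void} and stop.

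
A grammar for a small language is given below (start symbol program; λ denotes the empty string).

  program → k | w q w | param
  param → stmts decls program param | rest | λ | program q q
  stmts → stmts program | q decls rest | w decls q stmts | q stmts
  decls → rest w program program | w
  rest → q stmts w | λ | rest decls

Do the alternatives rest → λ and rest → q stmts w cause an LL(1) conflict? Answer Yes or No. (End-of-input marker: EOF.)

Yes

FIRST(λ) = { λ } and FIRST(q stmts w) = { q }.
The first alternative is nullable and FOLLOW(rest) = { EOF, k, q, w } shares q with FIRST of the second — conflict.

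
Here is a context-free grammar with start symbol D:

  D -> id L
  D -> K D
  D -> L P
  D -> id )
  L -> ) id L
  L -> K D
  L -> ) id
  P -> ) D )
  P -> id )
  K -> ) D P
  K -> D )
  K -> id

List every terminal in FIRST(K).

K -> ) D P contributes {)}.
From K -> D ): add FIRST(D) = { ), id }.
K -> id contributes {id}.
Union: FIRST(K) = { ), id }.

{ ), id }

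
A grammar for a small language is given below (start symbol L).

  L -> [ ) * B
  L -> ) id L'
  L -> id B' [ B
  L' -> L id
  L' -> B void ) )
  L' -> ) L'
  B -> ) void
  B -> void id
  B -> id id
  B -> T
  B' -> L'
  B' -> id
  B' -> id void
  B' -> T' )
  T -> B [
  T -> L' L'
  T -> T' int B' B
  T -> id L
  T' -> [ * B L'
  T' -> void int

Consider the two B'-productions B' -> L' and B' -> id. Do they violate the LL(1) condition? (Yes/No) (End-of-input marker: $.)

FIRST(L') = { ), [, id, void } and FIRST(id) = { id }.
Both contain id, so the two alternatives are not disjoint — LL(1) conflict.

Yes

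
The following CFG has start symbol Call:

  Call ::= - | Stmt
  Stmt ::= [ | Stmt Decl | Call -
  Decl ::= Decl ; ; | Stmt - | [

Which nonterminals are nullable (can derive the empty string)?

No nonterminal has an empty production or an RHS whose symbols are all nullable.

{ } (none)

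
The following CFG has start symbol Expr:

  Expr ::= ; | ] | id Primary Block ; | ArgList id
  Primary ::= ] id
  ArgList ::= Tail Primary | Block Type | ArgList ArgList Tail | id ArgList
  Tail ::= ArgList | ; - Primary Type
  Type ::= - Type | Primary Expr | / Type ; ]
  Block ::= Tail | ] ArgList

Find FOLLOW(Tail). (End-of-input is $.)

{ -, /, ;, ], id }

In ArgList ::= Tail Primary: add FIRST(Primary) = { ] }.
In ArgList ::= ArgList ArgList Tail: Tail is at the end, add FOLLOW(ArgList) = { -, /, ;, ], id }.
In Block ::= Tail: Tail is at the end, add FOLLOW(Block) = { -, /, ;, ] }.
Union: FOLLOW(Tail) = { -, /, ;, ], id }.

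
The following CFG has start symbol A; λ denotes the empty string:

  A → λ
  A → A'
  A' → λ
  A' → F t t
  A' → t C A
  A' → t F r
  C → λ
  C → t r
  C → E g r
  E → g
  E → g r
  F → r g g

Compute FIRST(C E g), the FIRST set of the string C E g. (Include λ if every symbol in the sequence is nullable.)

Add FIRST(C)\{λ} = { g, t }; C is nullable, continue.
Add FIRST(E) = { g }; E is not nullable, stop.

{ g, t }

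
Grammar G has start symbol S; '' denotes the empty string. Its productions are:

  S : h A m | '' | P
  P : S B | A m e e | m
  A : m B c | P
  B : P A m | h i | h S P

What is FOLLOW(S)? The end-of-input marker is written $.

S is the start symbol, so $ ∈ FOLLOW(S).
In P : S B: add FIRST(B) = { h, m }.
In B : h S P: add FIRST(P) = { h, m }.
Union: FOLLOW(S) = { $, h, m }.

{ $, h, m }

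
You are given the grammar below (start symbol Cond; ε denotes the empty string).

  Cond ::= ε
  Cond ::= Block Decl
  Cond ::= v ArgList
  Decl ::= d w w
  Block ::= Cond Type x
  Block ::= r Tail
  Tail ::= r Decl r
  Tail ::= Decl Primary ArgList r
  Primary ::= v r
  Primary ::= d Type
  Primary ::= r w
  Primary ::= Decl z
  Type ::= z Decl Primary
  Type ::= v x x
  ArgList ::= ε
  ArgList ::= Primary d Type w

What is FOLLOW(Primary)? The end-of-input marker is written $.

In Tail ::= Decl Primary ArgList r: add FIRST(ArgList r) = { d, r, v }.
In Type ::= z Decl Primary: Primary is at the end, add FOLLOW(Type) = { d, r, v, w, x }.
In ArgList ::= Primary d Type w: add FIRST(d Type w) = { d }.
Union: FOLLOW(Primary) = { d, r, v, w, x }.

{ d, r, v, w, x }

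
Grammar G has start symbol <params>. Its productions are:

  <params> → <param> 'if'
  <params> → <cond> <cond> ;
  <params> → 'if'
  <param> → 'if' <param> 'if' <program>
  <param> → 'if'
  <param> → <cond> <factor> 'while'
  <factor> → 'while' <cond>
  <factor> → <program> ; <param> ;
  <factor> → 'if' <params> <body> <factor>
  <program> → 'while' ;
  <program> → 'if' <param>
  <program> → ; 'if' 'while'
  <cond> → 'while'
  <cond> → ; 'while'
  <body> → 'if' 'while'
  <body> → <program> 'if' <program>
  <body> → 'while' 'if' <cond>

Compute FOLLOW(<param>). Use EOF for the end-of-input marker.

{ 'if', 'while', ; }

In <params> → <param> 'if': add FIRST('if') = { 'if' }.
In <param> → 'if' <param> 'if' <program>: add FIRST('if' <program>) = { 'if' }.
In <factor> → <program> ; <param> ;: add FIRST(;) = { ; }.
In <program> → 'if' <param>: <param> is at the end, add FOLLOW(<program>) = { 'if', 'while', ; }.
Union: FOLLOW(<param>) = { 'if', 'while', ; }.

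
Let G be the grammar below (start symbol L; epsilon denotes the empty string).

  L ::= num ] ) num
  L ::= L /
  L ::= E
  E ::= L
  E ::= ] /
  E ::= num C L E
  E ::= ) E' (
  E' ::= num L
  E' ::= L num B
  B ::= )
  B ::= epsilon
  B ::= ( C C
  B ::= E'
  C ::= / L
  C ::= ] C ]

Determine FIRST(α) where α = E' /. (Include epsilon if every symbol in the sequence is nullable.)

Add FIRST(E') = { ), ], num }; E' is not nullable, stop.

{ ), ], num }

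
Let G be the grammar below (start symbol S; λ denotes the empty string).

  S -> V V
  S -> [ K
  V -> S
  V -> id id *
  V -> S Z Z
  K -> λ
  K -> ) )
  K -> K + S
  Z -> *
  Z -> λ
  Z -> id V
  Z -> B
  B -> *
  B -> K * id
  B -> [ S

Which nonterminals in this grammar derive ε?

{ K, Z }

Directly nullable (have an λ-production): K, Z.
No other nonterminal has a production whose RHS symbols are all nullable.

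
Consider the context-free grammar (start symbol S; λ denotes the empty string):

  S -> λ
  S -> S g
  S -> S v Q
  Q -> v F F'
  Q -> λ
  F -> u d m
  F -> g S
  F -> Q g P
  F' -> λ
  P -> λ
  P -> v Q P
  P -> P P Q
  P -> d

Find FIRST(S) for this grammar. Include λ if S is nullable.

{ g, v, λ }

S -> λ contributes λ.
From S -> S g: S nullable, take FIRST(S) ∪ {g} = { g, v }.
From S -> S v Q: S nullable, take FIRST(S) ∪ {v} = { g, v }.
Union: FIRST(S) = { g, v, λ }.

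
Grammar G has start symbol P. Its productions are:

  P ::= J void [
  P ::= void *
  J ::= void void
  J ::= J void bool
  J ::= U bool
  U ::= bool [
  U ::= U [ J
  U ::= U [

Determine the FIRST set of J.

{ bool, void }

J ::= void void contributes {void}.
From J ::= J void bool: add FIRST(J) = { bool, void }.
From J ::= U bool: add FIRST(U) = { bool }.
Union: FIRST(J) = { bool, void }.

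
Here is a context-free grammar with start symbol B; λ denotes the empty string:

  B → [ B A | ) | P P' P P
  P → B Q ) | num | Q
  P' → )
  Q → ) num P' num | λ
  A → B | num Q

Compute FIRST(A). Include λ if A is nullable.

From A → B: add FIRST(B) = { ), [, num }.
A → num Q contributes {num}.
Union: FIRST(A) = { ), [, num }.

{ ), [, num }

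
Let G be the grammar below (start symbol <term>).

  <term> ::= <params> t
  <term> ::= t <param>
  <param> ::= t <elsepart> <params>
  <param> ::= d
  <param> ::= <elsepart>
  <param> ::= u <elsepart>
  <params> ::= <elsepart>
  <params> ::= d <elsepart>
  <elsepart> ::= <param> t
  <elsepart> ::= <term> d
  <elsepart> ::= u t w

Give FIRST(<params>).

From <params> ::= <elsepart>: add FIRST(<elsepart>) = { d, t, u }.
<params> ::= d <elsepart> contributes {d}.
Union: FIRST(<params>) = { d, t, u }.

{ d, t, u }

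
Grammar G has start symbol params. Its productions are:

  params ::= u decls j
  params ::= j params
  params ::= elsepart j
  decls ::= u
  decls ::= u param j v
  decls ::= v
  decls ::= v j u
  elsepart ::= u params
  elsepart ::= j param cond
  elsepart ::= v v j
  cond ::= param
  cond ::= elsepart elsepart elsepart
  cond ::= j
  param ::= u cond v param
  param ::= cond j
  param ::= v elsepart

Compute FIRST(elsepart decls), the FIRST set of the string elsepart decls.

{ j, u, v }

Add FIRST(elsepart) = { j, u, v }; elsepart is not nullable, stop.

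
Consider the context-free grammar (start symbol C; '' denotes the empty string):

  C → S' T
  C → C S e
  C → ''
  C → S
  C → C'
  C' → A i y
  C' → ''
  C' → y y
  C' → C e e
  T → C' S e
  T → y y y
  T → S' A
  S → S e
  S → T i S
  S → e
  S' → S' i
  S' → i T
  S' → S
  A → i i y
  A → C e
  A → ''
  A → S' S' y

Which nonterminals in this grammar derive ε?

Directly nullable (have an ''-production): C, C', A.
No other nonterminal has a production whose RHS symbols are all nullable.

{ A, C, C' }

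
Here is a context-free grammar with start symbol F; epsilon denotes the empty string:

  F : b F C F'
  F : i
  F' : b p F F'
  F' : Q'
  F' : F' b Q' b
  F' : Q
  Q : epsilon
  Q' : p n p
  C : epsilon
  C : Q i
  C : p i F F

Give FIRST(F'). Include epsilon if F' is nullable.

F' : b p F F' contributes {b}.
From F' : Q': add FIRST(Q') = { p }.
From F' : F' b Q' b: F' nullable, take FIRST(F') ∪ {b} = { b, p }.
From F' : Q: add FIRST(Q) = { epsilon } (including epsilon since Q is nullable).
Union: FIRST(F') = { b, p, epsilon }.

{ b, p, epsilon }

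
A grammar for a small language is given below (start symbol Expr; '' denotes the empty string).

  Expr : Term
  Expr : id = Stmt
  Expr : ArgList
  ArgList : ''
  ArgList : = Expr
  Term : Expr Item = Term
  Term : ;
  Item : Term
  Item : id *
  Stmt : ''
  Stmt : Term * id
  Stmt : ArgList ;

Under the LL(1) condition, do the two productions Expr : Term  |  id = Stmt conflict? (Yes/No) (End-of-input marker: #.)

Yes

FIRST(Term) = { ;, =, id } and FIRST(id = Stmt) = { id }.
Both contain id, so the two alternatives are not disjoint — LL(1) conflict.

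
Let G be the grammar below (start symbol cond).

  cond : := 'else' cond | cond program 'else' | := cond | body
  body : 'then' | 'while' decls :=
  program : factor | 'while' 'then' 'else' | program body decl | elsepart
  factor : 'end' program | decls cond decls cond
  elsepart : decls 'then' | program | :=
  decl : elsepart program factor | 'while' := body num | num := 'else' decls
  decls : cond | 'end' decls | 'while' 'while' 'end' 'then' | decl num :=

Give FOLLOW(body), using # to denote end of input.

{ #, 'else', 'end', 'then', 'while', :=, num }

In cond : body: body is at the end, add FOLLOW(cond) = { #, 'else', 'end', 'then', 'while', :=, num }.
In program : program body decl: add FIRST(decl) = { 'end', 'then', 'while', :=, num }.
In decl : 'while' := body num: add FIRST(num) = { num }.
Union: FOLLOW(body) = { #, 'else', 'end', 'then', 'while', :=, num }.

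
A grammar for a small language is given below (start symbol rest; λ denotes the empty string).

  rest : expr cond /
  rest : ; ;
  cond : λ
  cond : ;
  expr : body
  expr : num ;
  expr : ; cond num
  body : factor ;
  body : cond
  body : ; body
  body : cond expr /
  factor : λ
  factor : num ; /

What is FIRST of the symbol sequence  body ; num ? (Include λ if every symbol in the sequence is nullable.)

{ /, ;, num }

Add FIRST(body)\{λ} = { /, ;, num }; body is nullable, continue.
; is a terminal; add {;} and stop.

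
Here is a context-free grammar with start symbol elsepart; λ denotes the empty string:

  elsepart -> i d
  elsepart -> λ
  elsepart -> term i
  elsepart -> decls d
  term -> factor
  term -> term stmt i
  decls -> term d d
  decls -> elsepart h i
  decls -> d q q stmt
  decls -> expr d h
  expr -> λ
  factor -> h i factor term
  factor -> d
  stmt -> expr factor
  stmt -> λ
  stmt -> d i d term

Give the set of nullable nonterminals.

{ elsepart, expr, stmt }

Directly nullable (have an λ-production): elsepart, expr, stmt.
No other nonterminal has a production whose RHS symbols are all nullable.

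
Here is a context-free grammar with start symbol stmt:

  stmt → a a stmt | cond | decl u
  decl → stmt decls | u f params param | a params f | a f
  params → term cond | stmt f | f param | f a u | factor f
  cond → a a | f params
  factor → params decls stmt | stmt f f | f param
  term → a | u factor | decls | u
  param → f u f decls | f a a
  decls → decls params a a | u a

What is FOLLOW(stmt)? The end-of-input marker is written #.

stmt is the start symbol, so # ∈ FOLLOW(stmt).
In stmt → a a stmt: stmt is at the end, add FOLLOW(stmt) = { #, a, f, u }.
In decl → stmt decls: add FIRST(decls) = { u }.
In params → stmt f: add FIRST(f) = { f }.
In factor → params decls stmt: stmt is at the end, add FOLLOW(factor) = { a, f }.
In factor → stmt f f: add FIRST(f f) = { f }.
Union: FOLLOW(stmt) = { #, a, f, u }.

{ #, a, f, u }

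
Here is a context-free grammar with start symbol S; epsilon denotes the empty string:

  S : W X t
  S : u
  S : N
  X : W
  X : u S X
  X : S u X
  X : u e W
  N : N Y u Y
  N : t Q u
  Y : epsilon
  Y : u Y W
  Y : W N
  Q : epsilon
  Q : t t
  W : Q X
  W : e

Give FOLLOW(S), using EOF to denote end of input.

{ EOF, e, t, u }

S is the start symbol, so EOF ∈ FOLLOW(S).
In X : u S X: add FIRST(X) = { e, t, u }.
In X : S u X: add FIRST(u X) = { u }.
Union: FOLLOW(S) = { EOF, e, t, u }.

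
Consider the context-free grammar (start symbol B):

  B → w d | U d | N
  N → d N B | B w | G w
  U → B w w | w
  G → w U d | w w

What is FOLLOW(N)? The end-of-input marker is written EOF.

In B → N: N is at the end, add FOLLOW(B) = { EOF, d, w }.
In N → d N B: add FIRST(B) = { d, w }.
Union: FOLLOW(N) = { EOF, d, w }.

{ EOF, d, w }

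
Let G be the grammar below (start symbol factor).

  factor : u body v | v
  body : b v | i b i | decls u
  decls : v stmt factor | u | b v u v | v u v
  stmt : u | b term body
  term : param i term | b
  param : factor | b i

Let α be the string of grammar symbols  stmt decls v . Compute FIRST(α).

{ b, u }

Add FIRST(stmt) = { b, u }; stmt is not nullable, stop.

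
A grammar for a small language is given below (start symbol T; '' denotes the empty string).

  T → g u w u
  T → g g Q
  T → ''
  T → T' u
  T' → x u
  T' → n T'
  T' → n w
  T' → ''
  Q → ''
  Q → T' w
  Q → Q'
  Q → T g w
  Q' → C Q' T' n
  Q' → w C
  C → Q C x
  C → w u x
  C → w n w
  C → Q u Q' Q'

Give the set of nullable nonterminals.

Directly nullable (have an ''-production): T, T', Q.
No other nonterminal has a production whose RHS symbols are all nullable.

{ Q, T, T' }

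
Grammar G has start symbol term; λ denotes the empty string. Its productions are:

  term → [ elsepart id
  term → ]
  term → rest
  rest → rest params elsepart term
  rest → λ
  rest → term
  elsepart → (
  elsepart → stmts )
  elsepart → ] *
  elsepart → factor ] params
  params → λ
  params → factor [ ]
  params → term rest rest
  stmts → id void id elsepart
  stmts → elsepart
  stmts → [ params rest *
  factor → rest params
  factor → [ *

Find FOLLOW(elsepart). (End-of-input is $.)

In term → [ elsepart id: add FIRST(id) = { id }.
In rest → rest params elsepart term: add FIRST(term)\{λ} = { (, [, ], id }.
  Since term is nullable, also add FOLLOW(rest) = { $, (, ), *, [, ], id }.
In stmts → id void id elsepart: elsepart is at the end, add FOLLOW(stmts) = { ) }.
In stmts → elsepart: elsepart is at the end, add FOLLOW(stmts) = { ) }.
Union: FOLLOW(elsepart) = { $, (, ), *, [, ], id }.

{ $, (, ), *, [, ], id }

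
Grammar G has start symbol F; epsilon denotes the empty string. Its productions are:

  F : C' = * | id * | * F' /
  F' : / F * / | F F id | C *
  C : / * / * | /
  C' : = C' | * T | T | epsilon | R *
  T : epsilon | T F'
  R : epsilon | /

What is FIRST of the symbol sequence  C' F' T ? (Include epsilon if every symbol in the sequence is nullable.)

{ *, /, =, id }

Add FIRST(C')\{epsilon} = { *, /, =, id }; C' is nullable, continue.
Add FIRST(F') = { *, /, =, id }; F' is not nullable, stop.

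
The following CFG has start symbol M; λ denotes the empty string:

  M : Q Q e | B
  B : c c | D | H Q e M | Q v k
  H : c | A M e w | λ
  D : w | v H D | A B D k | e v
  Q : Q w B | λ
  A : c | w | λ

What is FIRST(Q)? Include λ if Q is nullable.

{ w, λ }

From Q : Q w B: Q nullable, take FIRST(Q) ∪ {w} = { w }.
Q : λ contributes λ.
Union: FIRST(Q) = { w, λ }.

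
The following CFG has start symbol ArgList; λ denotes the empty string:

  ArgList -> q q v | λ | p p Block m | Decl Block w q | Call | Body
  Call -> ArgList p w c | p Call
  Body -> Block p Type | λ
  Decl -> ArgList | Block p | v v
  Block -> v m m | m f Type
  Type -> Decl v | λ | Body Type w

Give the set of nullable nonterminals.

{ ArgList, Body, Decl, Type }

Directly nullable (have an λ-production): ArgList, Body, Type.
Decl -> ArgList with every symbol nullable, so Decl is nullable.
No other nonterminal has a production whose RHS symbols are all nullable.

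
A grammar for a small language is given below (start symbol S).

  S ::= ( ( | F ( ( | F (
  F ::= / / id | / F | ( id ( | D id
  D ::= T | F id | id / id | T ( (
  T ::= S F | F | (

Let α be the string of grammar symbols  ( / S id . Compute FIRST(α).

{ ( }

( is a terminal; add {(} and stop.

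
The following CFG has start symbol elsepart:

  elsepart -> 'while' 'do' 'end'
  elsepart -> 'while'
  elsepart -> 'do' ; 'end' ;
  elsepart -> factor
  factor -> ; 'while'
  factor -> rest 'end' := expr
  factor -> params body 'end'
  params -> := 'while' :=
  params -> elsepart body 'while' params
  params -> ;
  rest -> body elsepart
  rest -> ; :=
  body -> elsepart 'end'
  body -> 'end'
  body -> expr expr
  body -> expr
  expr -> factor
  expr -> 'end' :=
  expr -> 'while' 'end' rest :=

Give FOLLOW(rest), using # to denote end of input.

In factor -> rest 'end' := expr: add FIRST('end' := expr) = { 'end' }.
In expr -> 'while' 'end' rest :=: add FIRST(:=) = { := }.
Union: FOLLOW(rest) = { 'end', := }.

{ 'end', := }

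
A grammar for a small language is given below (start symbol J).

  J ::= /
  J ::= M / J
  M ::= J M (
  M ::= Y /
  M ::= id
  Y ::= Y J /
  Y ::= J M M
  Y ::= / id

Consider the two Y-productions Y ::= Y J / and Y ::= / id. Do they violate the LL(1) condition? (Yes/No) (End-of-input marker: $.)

Yes

FIRST(Y J /) = { /, id } and FIRST(/ id) = { / }.
Both contain /, so the two alternatives are not disjoint — LL(1) conflict.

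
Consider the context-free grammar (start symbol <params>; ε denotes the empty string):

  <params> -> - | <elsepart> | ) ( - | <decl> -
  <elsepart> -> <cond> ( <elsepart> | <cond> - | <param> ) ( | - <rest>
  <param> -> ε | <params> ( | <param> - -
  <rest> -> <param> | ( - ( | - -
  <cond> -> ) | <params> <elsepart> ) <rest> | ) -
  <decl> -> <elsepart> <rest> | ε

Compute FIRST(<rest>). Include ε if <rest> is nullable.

{ (, ), -, ε }

From <rest> -> <param>: add FIRST(<param>) = { ), -, ε } (including ε since <param> is nullable).
<rest> -> ( - ( contributes {(}.
<rest> -> - - contributes {-}.
Union: FIRST(<rest>) = { (, ), -, ε }.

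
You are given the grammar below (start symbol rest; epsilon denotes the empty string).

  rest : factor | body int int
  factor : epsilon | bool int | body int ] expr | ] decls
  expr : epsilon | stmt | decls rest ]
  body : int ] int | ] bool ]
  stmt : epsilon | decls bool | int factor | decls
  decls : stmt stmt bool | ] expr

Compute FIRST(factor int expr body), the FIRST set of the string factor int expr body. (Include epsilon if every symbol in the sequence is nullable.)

Add FIRST(factor)\{epsilon} = { ], bool, int }; factor is nullable, continue.
int is a terminal; add {int} and stop.

{ ], bool, int }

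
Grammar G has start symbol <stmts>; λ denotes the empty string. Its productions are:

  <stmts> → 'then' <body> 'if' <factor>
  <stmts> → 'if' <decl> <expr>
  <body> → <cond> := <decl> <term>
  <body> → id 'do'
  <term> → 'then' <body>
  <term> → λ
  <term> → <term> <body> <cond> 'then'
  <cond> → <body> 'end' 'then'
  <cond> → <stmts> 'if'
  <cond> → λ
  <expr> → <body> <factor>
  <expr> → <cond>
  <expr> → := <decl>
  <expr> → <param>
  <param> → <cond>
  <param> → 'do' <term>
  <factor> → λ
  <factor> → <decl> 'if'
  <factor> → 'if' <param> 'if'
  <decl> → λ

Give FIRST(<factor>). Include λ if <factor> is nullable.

{ 'if', λ }

<factor> → λ contributes λ.
From <factor> → <decl> 'if': <decl> nullable, take FIRST(<decl>) ∪ {'if'} = { 'if' }.
<factor> → 'if' <param> 'if' contributes {'if'}.
Union: FIRST(<factor>) = { 'if', λ }.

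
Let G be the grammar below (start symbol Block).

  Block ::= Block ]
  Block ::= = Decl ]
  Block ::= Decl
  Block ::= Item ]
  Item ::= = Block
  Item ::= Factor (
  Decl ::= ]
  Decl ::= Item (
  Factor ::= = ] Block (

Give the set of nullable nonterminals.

No nonterminal has an empty production or an RHS whose symbols are all nullable.

{ } (none)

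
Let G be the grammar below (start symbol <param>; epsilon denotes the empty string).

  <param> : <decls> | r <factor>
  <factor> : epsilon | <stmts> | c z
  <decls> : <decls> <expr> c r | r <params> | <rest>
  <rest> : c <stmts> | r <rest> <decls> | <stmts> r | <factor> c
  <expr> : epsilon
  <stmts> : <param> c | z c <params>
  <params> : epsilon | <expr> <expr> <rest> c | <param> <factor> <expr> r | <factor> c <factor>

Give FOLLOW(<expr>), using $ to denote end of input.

In <decls> : <decls> <expr> c r: add FIRST(c r) = { c }.
In <params> : <expr> <expr> <rest> c: add FIRST(<expr> <rest> c) = { c, r, z }.
In <params> : <expr> <expr> <rest> c: add FIRST(<rest> c) = { c, r, z }.
In <params> : <param> <factor> <expr> r: add FIRST(r) = { r }.
Union: FOLLOW(<expr>) = { c, r, z }.

{ c, r, z }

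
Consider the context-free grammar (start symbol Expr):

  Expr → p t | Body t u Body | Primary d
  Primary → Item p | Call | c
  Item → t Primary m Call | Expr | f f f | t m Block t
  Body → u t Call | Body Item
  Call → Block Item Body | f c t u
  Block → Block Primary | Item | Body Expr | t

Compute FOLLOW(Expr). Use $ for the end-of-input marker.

{ $, c, d, f, m, p, t, u }

Expr is the start symbol, so $ ∈ FOLLOW(Expr).
In Item → Expr: Expr is at the end, add FOLLOW(Item) = { $, c, d, f, m, p, t, u }.
In Block → Body Expr: Expr is at the end, add FOLLOW(Block) = { c, f, p, t, u }.
Union: FOLLOW(Expr) = { $, c, d, f, m, p, t, u }.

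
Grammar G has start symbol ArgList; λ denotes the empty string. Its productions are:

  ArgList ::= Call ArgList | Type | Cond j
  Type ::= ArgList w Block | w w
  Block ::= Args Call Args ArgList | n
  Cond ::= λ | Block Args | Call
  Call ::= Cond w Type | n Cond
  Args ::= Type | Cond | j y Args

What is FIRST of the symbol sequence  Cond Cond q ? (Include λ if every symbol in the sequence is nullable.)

{ j, n, q, w }

Add FIRST(Cond)\{λ} = { j, n, w }; Cond is nullable, continue.
Add FIRST(Cond)\{λ} = { j, n, w }; Cond is nullable, continue.
q is a terminal; add {q} and stop.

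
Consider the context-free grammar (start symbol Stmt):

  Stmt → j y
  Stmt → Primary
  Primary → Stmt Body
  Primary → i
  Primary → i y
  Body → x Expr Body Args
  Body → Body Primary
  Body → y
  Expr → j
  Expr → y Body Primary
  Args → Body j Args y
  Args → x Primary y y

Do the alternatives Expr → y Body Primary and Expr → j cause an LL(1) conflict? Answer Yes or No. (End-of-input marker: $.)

FIRST(y Body Primary) = { y } and FIRST(j) = { j }.
The FIRST sets are disjoint and neither alternative is nullable — no conflict.

No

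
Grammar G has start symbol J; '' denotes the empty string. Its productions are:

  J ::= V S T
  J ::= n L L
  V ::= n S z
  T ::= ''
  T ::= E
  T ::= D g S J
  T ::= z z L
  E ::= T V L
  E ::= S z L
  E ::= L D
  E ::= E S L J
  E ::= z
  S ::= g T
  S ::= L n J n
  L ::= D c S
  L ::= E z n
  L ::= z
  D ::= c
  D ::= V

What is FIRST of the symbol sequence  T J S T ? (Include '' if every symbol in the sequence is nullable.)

Add FIRST(T)\{''} = { c, g, n, z }; T is nullable, continue.
Add FIRST(J) = { n }; J is not nullable, stop.

{ c, g, n, z }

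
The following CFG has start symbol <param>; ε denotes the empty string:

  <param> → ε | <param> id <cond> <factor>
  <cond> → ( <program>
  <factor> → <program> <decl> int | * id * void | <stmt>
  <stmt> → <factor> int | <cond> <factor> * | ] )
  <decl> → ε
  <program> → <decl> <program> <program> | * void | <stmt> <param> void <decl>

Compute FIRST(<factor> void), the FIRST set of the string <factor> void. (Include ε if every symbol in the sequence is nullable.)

Add FIRST(<factor>) = { (, *, ] }; <factor> is not nullable, stop.

{ (, *, ] }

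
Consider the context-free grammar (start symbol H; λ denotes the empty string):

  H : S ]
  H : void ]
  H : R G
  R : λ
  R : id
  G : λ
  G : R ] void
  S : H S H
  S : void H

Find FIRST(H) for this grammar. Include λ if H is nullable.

From H : S ]: add FIRST(S) = { ], id, void }.
H : void ] contributes {void}.
From H : R G: R, G nullable, take FIRST(R) ∪ FIRST(G) = { ], id }; also λ since the whole RHS is nullable.
Union: FIRST(H) = { ], id, void, λ }.

{ ], id, void, λ }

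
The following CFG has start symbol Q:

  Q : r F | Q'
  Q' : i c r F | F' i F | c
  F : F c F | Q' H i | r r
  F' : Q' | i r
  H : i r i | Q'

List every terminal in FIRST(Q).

Q : r F contributes {r}.
From Q : Q': add FIRST(Q') = { c, i }.
Union: FIRST(Q) = { c, i, r }.

{ c, i, r }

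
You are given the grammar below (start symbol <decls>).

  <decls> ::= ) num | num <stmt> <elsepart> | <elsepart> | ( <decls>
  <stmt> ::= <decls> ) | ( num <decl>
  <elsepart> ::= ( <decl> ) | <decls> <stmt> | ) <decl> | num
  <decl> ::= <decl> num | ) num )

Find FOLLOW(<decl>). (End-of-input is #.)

In <stmt> ::= ( num <decl>: <decl> is at the end, add FOLLOW(<stmt>) = { #, (, ), num }.
In <elsepart> ::= ( <decl> ): add FIRST()) = { ) }.
In <elsepart> ::= ) <decl>: <decl> is at the end, add FOLLOW(<elsepart>) = { #, (, ), num }.
In <decl> ::= <decl> num: add FIRST(num) = { num }.
Union: FOLLOW(<decl>) = { #, (, ), num }.

{ #, (, ), num }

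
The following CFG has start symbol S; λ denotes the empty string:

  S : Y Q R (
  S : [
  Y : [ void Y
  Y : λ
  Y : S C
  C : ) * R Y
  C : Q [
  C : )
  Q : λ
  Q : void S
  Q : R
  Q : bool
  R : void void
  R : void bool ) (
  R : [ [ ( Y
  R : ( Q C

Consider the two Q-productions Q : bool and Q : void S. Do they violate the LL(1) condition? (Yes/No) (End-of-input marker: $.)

No

FIRST(bool) = { bool } and FIRST(void S) = { void }.
The FIRST sets are disjoint and neither alternative is nullable — no conflict.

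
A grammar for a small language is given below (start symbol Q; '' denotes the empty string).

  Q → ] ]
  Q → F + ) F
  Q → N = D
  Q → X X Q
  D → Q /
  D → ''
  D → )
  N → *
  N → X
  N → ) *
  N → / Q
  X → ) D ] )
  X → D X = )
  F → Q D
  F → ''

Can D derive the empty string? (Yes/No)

D has an ''-production, so D ⇒ ''.

Yes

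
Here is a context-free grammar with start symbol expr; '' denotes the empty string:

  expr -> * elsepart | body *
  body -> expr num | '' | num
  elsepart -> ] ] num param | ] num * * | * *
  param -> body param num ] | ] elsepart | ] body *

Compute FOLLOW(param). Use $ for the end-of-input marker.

In elsepart -> ] ] num param: param is at the end, add FOLLOW(elsepart) = { $, num }.
In param -> body param num ]: add FIRST(num ]) = { num }.
Union: FOLLOW(param) = { $, num }.

{ $, num }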